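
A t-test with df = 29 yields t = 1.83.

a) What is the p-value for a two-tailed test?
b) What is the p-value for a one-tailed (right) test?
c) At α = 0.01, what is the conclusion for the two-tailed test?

Using t-distribution with df = 29:
a) Two-tailed: p = 2×P(T > 1.83) = 0.0775
b) One-tailed: p = P(T > 1.83) = 0.0388
c) 0.0775 ≥ 0.01, fail to reject H₀

Answer: a) 0.0775, b) 0.0388, c) fail to reject H₀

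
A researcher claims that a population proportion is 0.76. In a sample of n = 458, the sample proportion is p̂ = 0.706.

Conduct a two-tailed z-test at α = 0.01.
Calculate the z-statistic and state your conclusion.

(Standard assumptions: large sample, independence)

Answer: z = -2.7060, reject H₀

Derivation:
H₀: p = 0.76, H₁: p ≠ 0.76
Standard error: SE = √(p₀(1-p₀)/n) = √(0.76×0.24/458) = 0.019956
z-statistic: z = (p̂ - p₀)/SE = (0.706 - 0.76)/0.019956 = -2.7060
Critical value: z_0.005 = ±2.576
p-value = 0.0068
Decision: reject H₀ at α = 0.01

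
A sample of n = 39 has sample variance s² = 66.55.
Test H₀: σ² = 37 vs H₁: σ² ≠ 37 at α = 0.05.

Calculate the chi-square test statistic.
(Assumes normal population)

df = n - 1 = 38
χ² = (n-1)s²/σ₀² = 38×66.55/37 = 68.3486
Critical values: χ²_{0.975,38} = 22.878, χ²_{0.025,38} = 56.896
Rejection region: χ² < 22.878 or χ² > 56.896
Decision: reject H₀

Answer: χ² = 68.3486, reject H₀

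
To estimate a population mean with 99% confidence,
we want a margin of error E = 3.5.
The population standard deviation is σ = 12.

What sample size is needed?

Answer: n = 79

Derivation:
z_0.005 = 2.576
n = (z×σ/E)² = (2.576×12/3.5)²
n = 78.0042
Round up: n = 79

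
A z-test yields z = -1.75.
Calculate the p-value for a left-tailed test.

For z = -1.75:
p = P(Z < -1.75) = Φ(-1.75) = 0.0401

Answer: p-value ≈ 0.0401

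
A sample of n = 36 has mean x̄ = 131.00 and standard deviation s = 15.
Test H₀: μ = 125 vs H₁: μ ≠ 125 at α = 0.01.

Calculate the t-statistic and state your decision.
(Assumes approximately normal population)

df = n - 1 = 35
SE = s/√n = 15/√36 = 2.5000
t = (x̄ - μ₀)/SE = (131.00 - 125)/2.5000 = 2.4000
Critical value: t_{0.005,35} = ±2.724
p-value ≈ 0.0218
Decision: fail to reject H₀

Answer: t = 2.4000, fail to reject H₀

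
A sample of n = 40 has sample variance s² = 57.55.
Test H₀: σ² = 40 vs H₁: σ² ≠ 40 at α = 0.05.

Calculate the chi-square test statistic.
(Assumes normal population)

df = n - 1 = 39
χ² = (n-1)s²/σ₀² = 39×57.55/40 = 56.1112
Critical values: χ²_{0.975,39} = 23.654, χ²_{0.025,39} = 58.120
Rejection region: χ² < 23.654 or χ² > 58.120
Decision: fail to reject H₀

Answer: χ² = 56.1112, fail to reject H₀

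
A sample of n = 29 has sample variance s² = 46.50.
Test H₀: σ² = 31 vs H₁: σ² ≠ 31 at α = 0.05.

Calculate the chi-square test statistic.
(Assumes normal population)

Answer: χ² = 42.0000, fail to reject H₀

Derivation:
df = n - 1 = 28
χ² = (n-1)s²/σ₀² = 28×46.50/31 = 42.0000
Critical values: χ²_{0.975,28} = 15.308, χ²_{0.025,28} = 44.461
Rejection region: χ² < 15.308 or χ² > 44.461
Decision: fail to reject H₀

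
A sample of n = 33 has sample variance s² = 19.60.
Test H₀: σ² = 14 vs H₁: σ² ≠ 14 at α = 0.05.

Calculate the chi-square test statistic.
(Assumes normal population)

df = n - 1 = 32
χ² = (n-1)s²/σ₀² = 32×19.60/14 = 44.8000
Critical values: χ²_{0.975,32} = 18.291, χ²_{0.025,32} = 49.480
Rejection region: χ² < 18.291 or χ² > 49.480
Decision: fail to reject H₀

Answer: χ² = 44.8000, fail to reject H₀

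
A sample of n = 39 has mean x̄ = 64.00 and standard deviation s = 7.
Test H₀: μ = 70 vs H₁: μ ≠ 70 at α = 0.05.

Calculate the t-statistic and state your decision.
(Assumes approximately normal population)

df = n - 1 = 38
SE = s/√n = 7/√39 = 1.1209
t = (x̄ - μ₀)/SE = (64.00 - 70)/1.1209 = -5.3528
Critical value: t_{0.025,38} = ±2.024
p-value < 0.0001
Decision: reject H₀

Answer: t = -5.3528, reject H₀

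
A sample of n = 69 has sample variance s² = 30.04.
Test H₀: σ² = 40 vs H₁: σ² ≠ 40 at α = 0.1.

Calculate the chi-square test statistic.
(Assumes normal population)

df = n - 1 = 68
χ² = (n-1)s²/σ₀² = 68×30.04/40 = 51.0680
Critical values: χ²_{0.95,68} = 50.020, χ²_{0.05,68} = 88.250
Rejection region: χ² < 50.020 or χ² > 88.250
Decision: fail to reject H₀

Answer: χ² = 51.0680, fail to reject H₀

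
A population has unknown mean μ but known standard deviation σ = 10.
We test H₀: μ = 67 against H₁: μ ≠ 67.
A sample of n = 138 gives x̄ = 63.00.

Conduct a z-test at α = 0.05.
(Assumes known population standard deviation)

Standard error: SE = σ/√n = 10/√138 = 0.8513
z-statistic: z = (x̄ - μ₀)/SE = (63.00 - 67)/0.8513 = -4.6987
Critical value: ±1.960
p-value < 0.0001
Decision: reject H₀

Answer: z = -4.6987, reject H₀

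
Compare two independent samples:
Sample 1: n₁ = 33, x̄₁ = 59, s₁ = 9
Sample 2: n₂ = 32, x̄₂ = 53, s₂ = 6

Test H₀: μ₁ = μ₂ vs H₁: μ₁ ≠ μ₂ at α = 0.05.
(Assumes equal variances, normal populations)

Pooled variance: s²_p = [32×9² + 31×6²]/(63) = 58.8571
s_p = 7.6718
SE = s_p×√(1/n₁ + 1/n₂) = 7.6718×√(1/33 + 1/32) = 1.9034
t = (x̄₁ - x̄₂)/SE = (59 - 53)/1.9034 = 3.1523
df = 63, t-critical = ±1.998
Decision: reject H₀

Answer: t = 3.1523, reject H₀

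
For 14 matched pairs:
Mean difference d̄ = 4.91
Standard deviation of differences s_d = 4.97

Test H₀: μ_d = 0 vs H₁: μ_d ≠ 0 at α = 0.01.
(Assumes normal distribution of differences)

Answer: t = 3.6965, reject H₀

Derivation:
df = n - 1 = 13
SE = s_d/√n = 4.97/√14 = 1.3283
t = d̄/SE = 4.91/1.3283 = 3.6965
Critical value: t_{0.005,13} = ±3.012
p-value ≈ 0.0027
Decision: reject H₀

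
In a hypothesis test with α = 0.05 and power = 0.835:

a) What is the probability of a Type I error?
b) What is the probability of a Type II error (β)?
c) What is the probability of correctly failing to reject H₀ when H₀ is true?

a) Type I error probability = α = 0.05
b) Power = P(reject H₀ | H₁ true) = 1 - β = 0.835, so Type II error probability = β = 1 - Power = 0.165
c) P(fail to reject H₀ | H₀ true) = 1 - α = 0.95

Answer: a) 0.05, b) 0.165, c) 0.95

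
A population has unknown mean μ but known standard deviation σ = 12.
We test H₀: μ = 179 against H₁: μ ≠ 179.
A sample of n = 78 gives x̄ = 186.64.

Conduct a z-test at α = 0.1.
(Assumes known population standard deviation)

Answer: z = 5.6230, reject H₀

Derivation:
Standard error: SE = σ/√n = 12/√78 = 1.3587
z-statistic: z = (x̄ - μ₀)/SE = (186.64 - 179)/1.3587 = 5.6230
Critical value: ±1.645
p-value < 0.0001
Decision: reject H₀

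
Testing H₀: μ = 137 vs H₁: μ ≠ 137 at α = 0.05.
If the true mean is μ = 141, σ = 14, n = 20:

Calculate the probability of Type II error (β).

SE = σ/√n = 14/√20 = 3.1305
Critical values: μ₀ ± z_0.025×SE = 137 ± 1.960×3.1305
Acceptance region: (130.8642, 143.1358)
Under H₁ (μ = 141): z_high = (143.1358 - 141)/3.1305 = 0.6823, z_low = (130.8642 - 141)/3.1305 = -3.2378
β = P(not reject | H₁) = Φ(0.6823) - Φ(-3.2378) ≈ 0.7519

Answer: β ≈ 0.7519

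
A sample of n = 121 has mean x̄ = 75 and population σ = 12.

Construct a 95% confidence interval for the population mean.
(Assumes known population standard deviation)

Confidence level: 95%, α = 0.05
z_0.025 = 1.960
SE = σ/√n = 12/√121 = 1.0909
Margin of error = 1.960 × 1.0909 = 2.1382
CI: x̄ ± margin = 75 ± 2.1382
CI: (72.8618, 77.1382)

Answer: (72.8618, 77.1382)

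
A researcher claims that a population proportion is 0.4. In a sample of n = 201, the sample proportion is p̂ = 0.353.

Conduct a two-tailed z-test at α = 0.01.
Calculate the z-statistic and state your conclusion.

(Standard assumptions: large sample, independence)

H₀: p = 0.4, H₁: p ≠ 0.4
Standard error: SE = √(p₀(1-p₀)/n) = √(0.4×0.6/201) = 0.034555
z-statistic: z = (p̂ - p₀)/SE = (0.353 - 0.4)/0.034555 = -1.3602
Critical value: z_0.005 = ±2.576
p-value = 0.1738
Decision: fail to reject H₀ at α = 0.01

Answer: z = -1.3602, fail to reject H₀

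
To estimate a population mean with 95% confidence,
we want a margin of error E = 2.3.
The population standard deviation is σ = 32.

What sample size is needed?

Answer: n = 744

Derivation:
z_0.025 = 1.960
n = (z×σ/E)² = (1.960×32/2.3)²
n = 743.6292
Round up: n = 744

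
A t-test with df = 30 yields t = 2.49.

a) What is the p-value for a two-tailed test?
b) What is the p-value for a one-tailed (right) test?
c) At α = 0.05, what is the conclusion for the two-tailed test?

Using t-distribution with df = 30:
a) Two-tailed: p = 2×P(T > 2.49) = 0.0185
b) One-tailed: p = P(T > 2.49) = 0.0093
c) 0.0185 < 0.05, reject H₀

Answer: a) 0.0185, b) 0.0093, c) reject H₀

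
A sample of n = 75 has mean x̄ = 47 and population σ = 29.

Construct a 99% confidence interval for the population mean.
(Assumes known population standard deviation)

Answer: (38.3740, 55.6260)

Derivation:
Confidence level: 99%, α = 0.01
z_0.005 = 2.576
SE = σ/√n = 29/√75 = 3.3486
Margin of error = 2.576 × 3.3486 = 8.6260
CI: x̄ ± margin = 47 ± 8.6260
CI: (38.3740, 55.6260)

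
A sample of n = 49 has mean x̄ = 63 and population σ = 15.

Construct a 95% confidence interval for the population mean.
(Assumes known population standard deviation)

Confidence level: 95%, α = 0.05
z_0.025 = 1.960
SE = σ/√n = 15/√49 = 2.1429
Margin of error = 1.960 × 2.1429 = 4.2001
CI: x̄ ± margin = 63 ± 4.2001
CI: (58.7999, 67.2001)

Answer: (58.7999, 67.2001)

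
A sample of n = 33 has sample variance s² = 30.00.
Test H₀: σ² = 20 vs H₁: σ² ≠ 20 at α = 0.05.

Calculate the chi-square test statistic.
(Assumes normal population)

Answer: χ² = 48.0000, fail to reject H₀

Derivation:
df = n - 1 = 32
χ² = (n-1)s²/σ₀² = 32×30.00/20 = 48.0000
Critical values: χ²_{0.975,32} = 18.291, χ²_{0.025,32} = 49.480
Rejection region: χ² < 18.291 or χ² > 49.480
Decision: fail to reject H₀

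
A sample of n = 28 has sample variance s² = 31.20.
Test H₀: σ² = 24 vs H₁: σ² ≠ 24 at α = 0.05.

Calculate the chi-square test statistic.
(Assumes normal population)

Answer: χ² = 35.1000, fail to reject H₀

Derivation:
df = n - 1 = 27
χ² = (n-1)s²/σ₀² = 27×31.20/24 = 35.1000
Critical values: χ²_{0.975,27} = 14.573, χ²_{0.025,27} = 43.195
Rejection region: χ² < 14.573 or χ² > 43.195
Decision: fail to reject H₀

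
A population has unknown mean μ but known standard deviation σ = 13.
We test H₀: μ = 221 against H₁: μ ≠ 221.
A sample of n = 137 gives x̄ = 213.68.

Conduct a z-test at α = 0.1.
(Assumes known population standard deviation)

Answer: z = -6.5904, reject H₀

Derivation:
Standard error: SE = σ/√n = 13/√137 = 1.1107
z-statistic: z = (x̄ - μ₀)/SE = (213.68 - 221)/1.1107 = -6.5904
Critical value: ±1.645
p-value < 0.0001
Decision: reject H₀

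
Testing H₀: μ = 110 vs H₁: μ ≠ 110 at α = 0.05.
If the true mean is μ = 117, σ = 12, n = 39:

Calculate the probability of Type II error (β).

Answer: β ≈ 0.0462

Derivation:
SE = σ/√n = 12/√39 = 1.9215
Critical values: μ₀ ± z_0.025×SE = 110 ± 1.960×1.9215
Acceptance region: (106.2339, 113.7661)
Under H₁ (μ = 117): z_high = (113.7661 - 117)/1.9215 = -1.6830, z_low = (106.2339 - 117)/1.9215 = -5.6030
β = P(not reject | H₁) = Φ(-1.6830) - Φ(-5.6030) ≈ 0.0462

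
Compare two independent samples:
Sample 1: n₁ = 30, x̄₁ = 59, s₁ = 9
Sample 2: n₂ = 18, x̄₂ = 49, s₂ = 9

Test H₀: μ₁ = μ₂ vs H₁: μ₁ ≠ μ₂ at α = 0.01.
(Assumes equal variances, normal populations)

Pooled variance: s²_p = [29×9² + 17×9²]/(46) = 81.0000
s_p = 9.0000
SE = s_p×√(1/n₁ + 1/n₂) = 9.0000×√(1/30 + 1/18) = 2.6833
t = (x̄₁ - x̄₂)/SE = (59 - 49)/2.6833 = 3.7268
df = 46, t-critical = ±2.687
Decision: reject H₀

Answer: t = 3.7268, reject H₀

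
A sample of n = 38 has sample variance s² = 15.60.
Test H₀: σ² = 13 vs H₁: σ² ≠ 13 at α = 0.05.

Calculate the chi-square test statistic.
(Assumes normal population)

Answer: χ² = 44.4000, fail to reject H₀

Derivation:
df = n - 1 = 37
χ² = (n-1)s²/σ₀² = 37×15.60/13 = 44.4000
Critical values: χ²_{0.975,37} = 22.106, χ²_{0.025,37} = 55.668
Rejection region: χ² < 22.106 or χ² > 55.668
Decision: fail to reject H₀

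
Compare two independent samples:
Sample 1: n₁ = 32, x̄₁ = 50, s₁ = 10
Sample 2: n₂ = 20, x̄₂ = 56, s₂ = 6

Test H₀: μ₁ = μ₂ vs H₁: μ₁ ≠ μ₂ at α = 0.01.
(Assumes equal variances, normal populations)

Pooled variance: s²_p = [31×10² + 19×6²]/(50) = 75.6800
s_p = 8.6994
SE = s_p×√(1/n₁ + 1/n₂) = 8.6994×√(1/32 + 1/20) = 2.4797
t = (x̄₁ - x̄₂)/SE = (50 - 56)/2.4797 = -2.4196
df = 50, t-critical = ±2.678
Decision: fail to reject H₀

Answer: t = -2.4196, fail to reject H₀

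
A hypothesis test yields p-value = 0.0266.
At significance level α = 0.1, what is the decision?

Answer: reject H₀

Derivation:
Compare p-value to α:
0.0266 < 0.1
Decision: reject H₀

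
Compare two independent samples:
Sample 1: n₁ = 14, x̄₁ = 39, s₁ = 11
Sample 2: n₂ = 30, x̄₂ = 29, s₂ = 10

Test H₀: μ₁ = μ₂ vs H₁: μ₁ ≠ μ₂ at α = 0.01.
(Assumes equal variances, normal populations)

Answer: t = 2.9938, reject H₀

Derivation:
Pooled variance: s²_p = [13×11² + 29×10²]/(42) = 106.5000
s_p = 10.3199
SE = s_p×√(1/n₁ + 1/n₂) = 10.3199×√(1/14 + 1/30) = 3.3402
t = (x̄₁ - x̄₂)/SE = (39 - 29)/3.3402 = 2.9938
df = 42, t-critical = ±2.698
Decision: reject H₀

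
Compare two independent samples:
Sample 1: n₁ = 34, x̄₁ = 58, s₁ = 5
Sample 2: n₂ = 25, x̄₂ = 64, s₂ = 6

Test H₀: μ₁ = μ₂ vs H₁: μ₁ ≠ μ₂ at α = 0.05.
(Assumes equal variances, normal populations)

Pooled variance: s²_p = [33×5² + 24×6²]/(57) = 29.6316
s_p = 5.4435
SE = s_p×√(1/n₁ + 1/n₂) = 5.4435×√(1/34 + 1/25) = 1.4342
t = (x̄₁ - x̄₂)/SE = (58 - 64)/1.4342 = -4.1835
df = 57, t-critical = ±2.002
Decision: reject H₀

Answer: t = -4.1835, reject H₀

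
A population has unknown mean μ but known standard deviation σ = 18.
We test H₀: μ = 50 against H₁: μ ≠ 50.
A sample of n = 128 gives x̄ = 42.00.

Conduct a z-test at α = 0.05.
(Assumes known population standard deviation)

Standard error: SE = σ/√n = 18/√128 = 1.5910
z-statistic: z = (x̄ - μ₀)/SE = (42.00 - 50)/1.5910 = -5.0283
Critical value: ±1.960
p-value < 0.0001
Decision: reject H₀

Answer: z = -5.0283, reject H₀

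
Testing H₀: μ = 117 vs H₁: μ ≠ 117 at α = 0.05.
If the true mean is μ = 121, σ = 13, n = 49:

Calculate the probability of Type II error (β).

Answer: β ≈ 0.4231

Derivation:
SE = σ/√n = 13/√49 = 1.8571
Critical values: μ₀ ± z_0.025×SE = 117 ± 1.960×1.8571
Acceptance region: (113.3601, 120.6399)
Under H₁ (μ = 121): z_high = (120.6399 - 121)/1.8571 = -0.1939, z_low = (113.3601 - 121)/1.8571 = -4.1139
β = P(not reject | H₁) = Φ(-0.1939) - Φ(-4.1139) ≈ 0.4231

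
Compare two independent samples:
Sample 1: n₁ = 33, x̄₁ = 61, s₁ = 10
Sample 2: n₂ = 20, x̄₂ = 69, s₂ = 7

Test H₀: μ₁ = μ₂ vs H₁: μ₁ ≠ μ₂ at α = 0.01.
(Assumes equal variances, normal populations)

Pooled variance: s²_p = [32×10² + 19×7²]/(51) = 81.0000
s_p = 9.0000
SE = s_p×√(1/n₁ + 1/n₂) = 9.0000×√(1/33 + 1/20) = 2.5504
t = (x̄₁ - x̄₂)/SE = (61 - 69)/2.5504 = -3.1368
df = 51, t-critical = ±2.676
Decision: reject H₀

Answer: t = -3.1368, reject H₀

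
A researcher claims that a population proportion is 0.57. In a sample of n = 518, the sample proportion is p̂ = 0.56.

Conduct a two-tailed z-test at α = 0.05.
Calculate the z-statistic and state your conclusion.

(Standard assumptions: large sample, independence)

H₀: p = 0.57, H₁: p ≠ 0.57
Standard error: SE = √(p₀(1-p₀)/n) = √(0.57×0.43/518) = 0.021752
z-statistic: z = (p̂ - p₀)/SE = (0.56 - 0.57)/0.021752 = -0.4597
Critical value: z_0.025 = ±1.960
p-value = 0.6457
Decision: fail to reject H₀ at α = 0.05

Answer: z = -0.4597, fail to reject H₀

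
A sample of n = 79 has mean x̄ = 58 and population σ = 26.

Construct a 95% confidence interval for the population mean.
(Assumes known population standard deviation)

Confidence level: 95%, α = 0.05
z_0.025 = 1.960
SE = σ/√n = 26/√79 = 2.9252
Margin of error = 1.960 × 2.9252 = 5.7334
CI: x̄ ± margin = 58 ± 5.7334
CI: (52.2666, 63.7334)

Answer: (52.2666, 63.7334)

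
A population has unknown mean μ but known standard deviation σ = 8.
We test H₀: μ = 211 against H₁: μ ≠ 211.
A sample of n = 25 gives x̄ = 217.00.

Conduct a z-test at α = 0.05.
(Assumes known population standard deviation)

Answer: z = 3.7500, reject H₀

Derivation:
Standard error: SE = σ/√n = 8/√25 = 1.6000
z-statistic: z = (x̄ - μ₀)/SE = (217.00 - 211)/1.6000 = 3.7500
Critical value: ±1.960
p-value = 0.0002
Decision: reject H₀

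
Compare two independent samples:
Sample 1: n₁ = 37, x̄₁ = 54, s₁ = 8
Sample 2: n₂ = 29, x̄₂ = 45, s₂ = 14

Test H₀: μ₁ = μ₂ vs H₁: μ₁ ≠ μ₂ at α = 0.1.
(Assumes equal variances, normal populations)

Pooled variance: s²_p = [36×8² + 28×14²]/(64) = 121.7500
s_p = 11.0340
SE = s_p×√(1/n₁ + 1/n₂) = 11.0340×√(1/37 + 1/29) = 2.7366
t = (x̄₁ - x̄₂)/SE = (54 - 45)/2.7366 = 3.2888
df = 64, t-critical = ±1.669
Decision: reject H₀

Answer: t = 3.2888, reject H₀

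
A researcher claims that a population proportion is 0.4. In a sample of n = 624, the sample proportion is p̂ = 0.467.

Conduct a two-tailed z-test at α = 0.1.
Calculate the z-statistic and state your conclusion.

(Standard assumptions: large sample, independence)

H₀: p = 0.4, H₁: p ≠ 0.4
Standard error: SE = √(p₀(1-p₀)/n) = √(0.4×0.6/624) = 0.019612
z-statistic: z = (p̂ - p₀)/SE = (0.467 - 0.4)/0.019612 = 3.4163
Critical value: z_0.05 = ±1.645
p-value = 0.0006
Decision: reject H₀ at α = 0.1

Answer: z = 3.4163, reject H₀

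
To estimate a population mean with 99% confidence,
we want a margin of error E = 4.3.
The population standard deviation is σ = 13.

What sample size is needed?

Answer: n = 61

Derivation:
z_0.005 = 2.576
n = (z×σ/E)² = (2.576×13/4.3)²
n = 60.6515
Round up: n = 61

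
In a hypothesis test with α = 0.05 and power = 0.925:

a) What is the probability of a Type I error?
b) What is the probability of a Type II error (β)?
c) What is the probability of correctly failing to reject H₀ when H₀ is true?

Answer: a) 0.05, b) 0.075, c) 0.95

Derivation:
a) Type I error probability = α = 0.05
b) Power = P(reject H₀ | H₁ true) = 1 - β = 0.925, so Type II error probability = β = 1 - Power = 0.075
c) P(fail to reject H₀ | H₀ true) = 1 - α = 0.95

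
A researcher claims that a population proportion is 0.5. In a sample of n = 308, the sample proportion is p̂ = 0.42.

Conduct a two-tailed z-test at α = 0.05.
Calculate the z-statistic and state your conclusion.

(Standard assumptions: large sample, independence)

H₀: p = 0.5, H₁: p ≠ 0.5
Standard error: SE = √(p₀(1-p₀)/n) = √(0.5×0.5/308) = 0.028490
z-statistic: z = (p̂ - p₀)/SE = (0.42 - 0.5)/0.028490 = -2.8080
Critical value: z_0.025 = ±1.960
p-value = 0.0050
Decision: reject H₀ at α = 0.05

Answer: z = -2.8080, reject H₀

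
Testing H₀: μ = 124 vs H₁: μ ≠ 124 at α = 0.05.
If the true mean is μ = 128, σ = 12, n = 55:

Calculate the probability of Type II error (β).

SE = σ/√n = 12/√55 = 1.6181
Critical values: μ₀ ± z_0.025×SE = 124 ± 1.960×1.6181
Acceptance region: (120.8285, 127.1715)
Under H₁ (μ = 128): z_high = (127.1715 - 128)/1.6181 = -0.5120, z_low = (120.8285 - 128)/1.6181 = -4.4320
β = P(not reject | H₁) = Φ(-0.5120) - Φ(-4.4320) ≈ 0.3043

Answer: β ≈ 0.3043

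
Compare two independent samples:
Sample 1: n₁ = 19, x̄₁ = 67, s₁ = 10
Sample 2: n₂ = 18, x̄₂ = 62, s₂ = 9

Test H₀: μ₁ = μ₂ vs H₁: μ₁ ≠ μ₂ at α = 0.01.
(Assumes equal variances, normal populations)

Pooled variance: s²_p = [18×10² + 17×9²]/(35) = 90.7714
s_p = 9.5274
SE = s_p×√(1/n₁ + 1/n₂) = 9.5274×√(1/19 + 1/18) = 3.1337
t = (x̄₁ - x̄₂)/SE = (67 - 62)/3.1337 = 1.5956
df = 35, t-critical = ±2.724
Decision: fail to reject H₀

Answer: t = 1.5956, fail to reject H₀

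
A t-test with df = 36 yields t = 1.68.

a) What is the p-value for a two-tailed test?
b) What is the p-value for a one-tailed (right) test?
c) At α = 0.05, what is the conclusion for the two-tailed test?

Answer: a) 0.1016, b) 0.0508, c) fail to reject H₀

Derivation:
Using t-distribution with df = 36:
a) Two-tailed: p = 2×P(T > 1.68) = 0.1016
b) One-tailed: p = P(T > 1.68) = 0.0508
c) 0.1016 ≥ 0.05, fail to reject H₀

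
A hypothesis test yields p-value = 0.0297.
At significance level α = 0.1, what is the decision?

Answer: reject H₀

Derivation:
Compare p-value to α:
0.0297 < 0.1
Decision: reject H₀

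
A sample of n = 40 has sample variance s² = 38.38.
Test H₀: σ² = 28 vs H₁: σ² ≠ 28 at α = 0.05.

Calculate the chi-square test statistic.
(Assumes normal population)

df = n - 1 = 39
χ² = (n-1)s²/σ₀² = 39×38.38/28 = 53.4579
Critical values: χ²_{0.975,39} = 23.654, χ²_{0.025,39} = 58.120
Rejection region: χ² < 23.654 or χ² > 58.120
Decision: fail to reject H₀

Answer: χ² = 53.4579, fail to reject H₀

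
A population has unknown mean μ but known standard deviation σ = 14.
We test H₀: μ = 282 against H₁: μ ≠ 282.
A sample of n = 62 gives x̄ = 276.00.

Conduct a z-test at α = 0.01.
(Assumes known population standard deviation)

Answer: z = -3.3746, reject H₀

Derivation:
Standard error: SE = σ/√n = 14/√62 = 1.7780
z-statistic: z = (x̄ - μ₀)/SE = (276.00 - 282)/1.7780 = -3.3746
Critical value: ±2.576
p-value = 0.0007
Decision: reject H₀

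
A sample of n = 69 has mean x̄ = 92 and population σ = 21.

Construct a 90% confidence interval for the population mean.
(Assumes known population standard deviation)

Confidence level: 90%, α = 0.1
z_0.05 = 1.645
SE = σ/√n = 21/√69 = 2.5281
Margin of error = 1.645 × 2.5281 = 4.1587
CI: x̄ ± margin = 92 ± 4.1587
CI: (87.8413, 96.1587)

Answer: (87.8413, 96.1587)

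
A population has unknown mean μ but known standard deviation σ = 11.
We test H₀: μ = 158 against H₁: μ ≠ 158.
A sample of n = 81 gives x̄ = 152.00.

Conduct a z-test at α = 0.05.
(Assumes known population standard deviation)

Answer: z = -4.9092, reject H₀

Derivation:
Standard error: SE = σ/√n = 11/√81 = 1.2222
z-statistic: z = (x̄ - μ₀)/SE = (152.00 - 158)/1.2222 = -4.9092
Critical value: ±1.960
p-value < 0.0001
Decision: reject H₀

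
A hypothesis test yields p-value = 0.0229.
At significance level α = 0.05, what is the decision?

Compare p-value to α:
0.0229 < 0.05
Decision: reject H₀

Answer: reject H₀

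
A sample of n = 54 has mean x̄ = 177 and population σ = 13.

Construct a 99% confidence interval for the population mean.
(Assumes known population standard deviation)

Answer: (172.4428, 181.5572)

Derivation:
Confidence level: 99%, α = 0.01
z_0.005 = 2.576
SE = σ/√n = 13/√54 = 1.7691
Margin of error = 2.576 × 1.7691 = 4.5572
CI: x̄ ± margin = 177 ± 4.5572
CI: (172.4428, 181.5572)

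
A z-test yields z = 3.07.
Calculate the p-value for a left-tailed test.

Answer: p-value ≈ 0.9989

Derivation:
For z = 3.07:
p = P(Z < 3.07) = Φ(3.07) = 0.9989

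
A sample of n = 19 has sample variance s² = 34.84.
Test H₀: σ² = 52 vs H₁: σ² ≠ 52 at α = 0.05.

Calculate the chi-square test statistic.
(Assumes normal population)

Answer: χ² = 12.0600, fail to reject H₀

Derivation:
df = n - 1 = 18
χ² = (n-1)s²/σ₀² = 18×34.84/52 = 12.0600
Critical values: χ²_{0.975,18} = 8.231, χ²_{0.025,18} = 31.526
Rejection region: χ² < 8.231 or χ² > 31.526
Decision: fail to reject H₀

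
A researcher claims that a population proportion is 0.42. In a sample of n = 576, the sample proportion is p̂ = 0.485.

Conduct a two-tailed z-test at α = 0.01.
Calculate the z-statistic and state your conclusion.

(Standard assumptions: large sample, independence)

H₀: p = 0.42, H₁: p ≠ 0.42
Standard error: SE = √(p₀(1-p₀)/n) = √(0.42×0.58/576) = 0.020565
z-statistic: z = (p̂ - p₀)/SE = (0.485 - 0.42)/0.020565 = 3.1607
Critical value: z_0.005 = ±2.576
p-value = 0.0016
Decision: reject H₀ at α = 0.01

Answer: z = 3.1607, reject H₀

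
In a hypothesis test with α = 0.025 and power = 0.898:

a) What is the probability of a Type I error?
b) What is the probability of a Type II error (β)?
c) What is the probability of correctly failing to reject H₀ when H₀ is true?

a) Type I error probability = α = 0.025
b) Power = P(reject H₀ | H₁ true) = 1 - β = 0.898, so Type II error probability = β = 1 - Power = 0.102
c) P(fail to reject H₀ | H₀ true) = 1 - α = 0.975

Answer: a) 0.025, b) 0.102, c) 0.975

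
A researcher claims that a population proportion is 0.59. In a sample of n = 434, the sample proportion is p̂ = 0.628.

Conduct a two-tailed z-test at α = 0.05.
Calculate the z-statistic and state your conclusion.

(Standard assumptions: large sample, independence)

H₀: p = 0.59, H₁: p ≠ 0.59
Standard error: SE = √(p₀(1-p₀)/n) = √(0.59×0.41/434) = 0.023609
z-statistic: z = (p̂ - p₀)/SE = (0.628 - 0.59)/0.023609 = 1.6096
Critical value: z_0.025 = ±1.960
p-value = 0.1075
Decision: fail to reject H₀ at α = 0.05

Answer: z = 1.6096, fail to reject H₀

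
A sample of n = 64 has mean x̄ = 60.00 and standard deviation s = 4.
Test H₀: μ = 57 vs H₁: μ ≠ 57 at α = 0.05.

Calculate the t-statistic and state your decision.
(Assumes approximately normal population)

Answer: t = 6.0000, reject H₀

Derivation:
df = n - 1 = 63
SE = s/√n = 4/√64 = 0.5000
t = (x̄ - μ₀)/SE = (60.00 - 57)/0.5000 = 6.0000
Critical value: t_{0.025,63} = ±1.998
p-value < 0.0001
Decision: reject H₀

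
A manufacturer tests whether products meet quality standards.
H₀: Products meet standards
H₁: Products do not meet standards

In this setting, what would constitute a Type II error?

Answer: Accepting products as meeting standards when they don't

Derivation:
A Type I error (probability α) occurs when we reject a true H₀.
A Type II error (probability β) occurs when we fail to reject a false H₀.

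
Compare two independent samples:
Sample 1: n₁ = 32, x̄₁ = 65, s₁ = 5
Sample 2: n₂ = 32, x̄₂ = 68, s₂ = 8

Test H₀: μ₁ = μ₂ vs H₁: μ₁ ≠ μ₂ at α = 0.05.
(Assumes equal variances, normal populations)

Pooled variance: s²_p = [31×5² + 31×8²]/(62) = 44.5000
s_p = 6.6708
SE = s_p×√(1/n₁ + 1/n₂) = 6.6708×√(1/32 + 1/32) = 1.6677
t = (x̄₁ - x̄₂)/SE = (65 - 68)/1.6677 = -1.7989
df = 62, t-critical = ±1.999
Decision: fail to reject H₀

Answer: t = -1.7989, fail to reject H₀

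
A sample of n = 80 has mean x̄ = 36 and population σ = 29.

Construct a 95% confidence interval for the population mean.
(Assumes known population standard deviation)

Confidence level: 95%, α = 0.05
z_0.025 = 1.960
SE = σ/√n = 29/√80 = 3.2423
Margin of error = 1.960 × 3.2423 = 6.3549
CI: x̄ ± margin = 36 ± 6.3549
CI: (29.6451, 42.3549)

Answer: (29.6451, 42.3549)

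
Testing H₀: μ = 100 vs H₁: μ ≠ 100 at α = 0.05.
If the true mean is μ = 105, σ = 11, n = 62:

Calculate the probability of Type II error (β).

SE = σ/√n = 11/√62 = 1.3970
Critical values: μ₀ ± z_0.025×SE = 100 ± 1.960×1.3970
Acceptance region: (97.2619, 102.7381)
Under H₁ (μ = 105): z_high = (102.7381 - 105)/1.3970 = -1.6191, z_low = (97.2619 - 105)/1.3970 = -5.5391
β = P(not reject | H₁) = Φ(-1.6191) - Φ(-5.5391) ≈ 0.0527

Answer: β ≈ 0.0527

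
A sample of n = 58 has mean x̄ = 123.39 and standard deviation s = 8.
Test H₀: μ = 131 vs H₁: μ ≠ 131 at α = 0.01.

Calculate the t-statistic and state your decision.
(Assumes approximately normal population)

df = n - 1 = 57
SE = s/√n = 8/√58 = 1.0505
t = (x̄ - μ₀)/SE = (123.39 - 131)/1.0505 = -7.2442
Critical value: t_{0.005,57} = ±2.665
p-value < 0.0001
Decision: reject H₀

Answer: t = -7.2442, reject H₀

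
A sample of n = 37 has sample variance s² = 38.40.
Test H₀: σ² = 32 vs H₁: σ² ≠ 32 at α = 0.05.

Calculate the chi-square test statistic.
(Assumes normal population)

df = n - 1 = 36
χ² = (n-1)s²/σ₀² = 36×38.40/32 = 43.2000
Critical values: χ²_{0.975,36} = 21.336, χ²_{0.025,36} = 54.437
Rejection region: χ² < 21.336 or χ² > 54.437
Decision: fail to reject H₀

Answer: χ² = 43.2000, fail to reject H₀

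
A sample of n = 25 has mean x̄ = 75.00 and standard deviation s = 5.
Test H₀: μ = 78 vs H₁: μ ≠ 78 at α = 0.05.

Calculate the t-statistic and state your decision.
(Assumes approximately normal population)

df = n - 1 = 24
SE = s/√n = 5/√25 = 1.0000
t = (x̄ - μ₀)/SE = (75.00 - 78)/1.0000 = -3.0000
Critical value: t_{0.025,24} = ±2.064
p-value ≈ 0.0062
Decision: reject H₀

Answer: t = -3.0000, reject H₀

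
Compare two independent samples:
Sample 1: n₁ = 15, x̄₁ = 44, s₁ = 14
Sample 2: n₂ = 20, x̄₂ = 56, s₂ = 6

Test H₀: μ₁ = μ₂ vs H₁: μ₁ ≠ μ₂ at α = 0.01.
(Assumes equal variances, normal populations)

Pooled variance: s²_p = [14×14² + 19×6²]/(33) = 103.8788
s_p = 10.1921
SE = s_p×√(1/n₁ + 1/n₂) = 10.1921×√(1/15 + 1/20) = 3.4813
t = (x̄₁ - x̄₂)/SE = (44 - 56)/3.4813 = -3.4470
df = 33, t-critical = ±2.733
Decision: reject H₀

Answer: t = -3.4470, reject H₀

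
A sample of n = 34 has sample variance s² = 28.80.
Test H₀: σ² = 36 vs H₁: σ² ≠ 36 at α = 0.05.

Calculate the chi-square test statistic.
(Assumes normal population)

Answer: χ² = 26.4000, fail to reject H₀

Derivation:
df = n - 1 = 33
χ² = (n-1)s²/σ₀² = 33×28.80/36 = 26.4000
Critical values: χ²_{0.975,33} = 19.047, χ²_{0.025,33} = 50.725
Rejection region: χ² < 19.047 or χ² > 50.725
Decision: fail to reject H₀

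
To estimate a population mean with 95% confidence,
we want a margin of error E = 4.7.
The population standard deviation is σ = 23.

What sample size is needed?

z_0.025 = 1.960
n = (z×σ/E)² = (1.960×23/4.7)²
n = 91.9967
Round up: n = 92

Answer: n = 92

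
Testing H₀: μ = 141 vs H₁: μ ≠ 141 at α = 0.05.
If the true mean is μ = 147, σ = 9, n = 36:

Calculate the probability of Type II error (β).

Answer: β ≈ 0.0207

Derivation:
SE = σ/√n = 9/√36 = 1.5000
Critical values: μ₀ ± z_0.025×SE = 141 ± 1.960×1.5000
Acceptance region: (138.0600, 143.9400)
Under H₁ (μ = 147): z_high = (143.9400 - 147)/1.5000 = -2.0400, z_low = (138.0600 - 147)/1.5000 = -5.9600
β = P(not reject | H₁) = Φ(-2.0400) - Φ(-5.9600) ≈ 0.0207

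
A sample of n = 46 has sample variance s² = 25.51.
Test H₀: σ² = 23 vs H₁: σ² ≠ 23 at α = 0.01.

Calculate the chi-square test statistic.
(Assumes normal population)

Answer: χ² = 49.9109, fail to reject H₀

Derivation:
df = n - 1 = 45
χ² = (n-1)s²/σ₀² = 45×25.51/23 = 49.9109
Critical values: χ²_{0.995,45} = 24.311, χ²_{0.005,45} = 73.166
Rejection region: χ² < 24.311 or χ² > 73.166
Decision: fail to reject H₀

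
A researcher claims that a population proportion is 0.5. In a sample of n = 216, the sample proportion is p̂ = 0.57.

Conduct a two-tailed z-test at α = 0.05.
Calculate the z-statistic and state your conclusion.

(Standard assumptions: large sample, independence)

Answer: z = 2.0576, reject H₀

Derivation:
H₀: p = 0.5, H₁: p ≠ 0.5
Standard error: SE = √(p₀(1-p₀)/n) = √(0.5×0.5/216) = 0.034021
z-statistic: z = (p̂ - p₀)/SE = (0.57 - 0.5)/0.034021 = 2.0576
Critical value: z_0.025 = ±1.960
p-value = 0.0396
Decision: reject H₀ at α = 0.05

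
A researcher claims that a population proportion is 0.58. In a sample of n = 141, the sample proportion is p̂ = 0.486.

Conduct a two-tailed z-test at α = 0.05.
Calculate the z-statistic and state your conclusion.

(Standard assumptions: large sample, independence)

Answer: z = -2.2615, reject H₀

Derivation:
H₀: p = 0.58, H₁: p ≠ 0.58
Standard error: SE = √(p₀(1-p₀)/n) = √(0.58×0.42/141) = 0.041565
z-statistic: z = (p̂ - p₀)/SE = (0.486 - 0.58)/0.041565 = -2.2615
Critical value: z_0.025 = ±1.960
p-value = 0.0237
Decision: reject H₀ at α = 0.05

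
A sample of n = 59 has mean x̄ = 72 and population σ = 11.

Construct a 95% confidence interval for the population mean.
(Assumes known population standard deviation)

Confidence level: 95%, α = 0.05
z_0.025 = 1.960
SE = σ/√n = 11/√59 = 1.4321
Margin of error = 1.960 × 1.4321 = 2.8069
CI: x̄ ± margin = 72 ± 2.8069
CI: (69.1931, 74.8069)

Answer: (69.1931, 74.8069)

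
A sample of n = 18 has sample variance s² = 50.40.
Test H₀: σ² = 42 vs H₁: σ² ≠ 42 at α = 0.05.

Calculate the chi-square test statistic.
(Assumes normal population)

df = n - 1 = 17
χ² = (n-1)s²/σ₀² = 17×50.40/42 = 20.4000
Critical values: χ²_{0.975,17} = 7.564, χ²_{0.025,17} = 30.191
Rejection region: χ² < 7.564 or χ² > 30.191
Decision: fail to reject H₀

Answer: χ² = 20.4000, fail to reject H₀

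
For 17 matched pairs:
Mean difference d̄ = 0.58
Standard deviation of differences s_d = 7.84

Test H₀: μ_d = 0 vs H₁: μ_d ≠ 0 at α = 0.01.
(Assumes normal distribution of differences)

df = n - 1 = 16
SE = s_d/√n = 7.84/√17 = 1.9015
t = d̄/SE = 0.58/1.9015 = 0.3050
Critical value: t_{0.005,16} = ±2.921
p-value ≈ 0.7643
Decision: fail to reject H₀

Answer: t = 0.3050, fail to reject H₀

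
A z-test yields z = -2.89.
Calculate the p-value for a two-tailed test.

Answer: p-value ≈ 0.0039

Derivation:
For z = -2.89:
p = 2×P(Z > |-2.89|) = 2×(1 - Φ(2.89)) = 0.0039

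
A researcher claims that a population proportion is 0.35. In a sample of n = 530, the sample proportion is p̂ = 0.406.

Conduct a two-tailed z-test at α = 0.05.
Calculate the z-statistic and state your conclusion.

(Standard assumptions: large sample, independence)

Answer: z = 2.7030, reject H₀

Derivation:
H₀: p = 0.35, H₁: p ≠ 0.35
Standard error: SE = √(p₀(1-p₀)/n) = √(0.35×0.65/530) = 0.020718
z-statistic: z = (p̂ - p₀)/SE = (0.406 - 0.35)/0.020718 = 2.7030
Critical value: z_0.025 = ±1.960
p-value = 0.0069
Decision: reject H₀ at α = 0.05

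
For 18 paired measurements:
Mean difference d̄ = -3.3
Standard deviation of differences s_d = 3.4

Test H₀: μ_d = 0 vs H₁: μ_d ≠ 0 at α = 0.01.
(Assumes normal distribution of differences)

Answer: t = -4.1178, reject H₀

Derivation:
df = n - 1 = 17
SE = s_d/√n = 3.4/√18 = 0.8014
t = d̄/SE = -3.3/0.8014 = -4.1178
Critical value: t_{0.005,17} = ±2.898
p-value ≈ 0.0007
Decision: reject H₀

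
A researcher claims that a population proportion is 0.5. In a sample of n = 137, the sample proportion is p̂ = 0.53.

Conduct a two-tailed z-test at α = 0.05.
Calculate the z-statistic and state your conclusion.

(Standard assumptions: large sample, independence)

Answer: z = 0.7023, fail to reject H₀

Derivation:
H₀: p = 0.5, H₁: p ≠ 0.5
Standard error: SE = √(p₀(1-p₀)/n) = √(0.5×0.5/137) = 0.042718
z-statistic: z = (p̂ - p₀)/SE = (0.53 - 0.5)/0.042718 = 0.7023
Critical value: z_0.025 = ±1.960
p-value = 0.4825
Decision: fail to reject H₀ at α = 0.05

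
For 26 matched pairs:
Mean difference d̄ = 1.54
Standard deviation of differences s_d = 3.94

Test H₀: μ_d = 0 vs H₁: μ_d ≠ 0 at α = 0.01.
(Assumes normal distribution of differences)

Answer: t = 1.9930, fail to reject H₀

Derivation:
df = n - 1 = 25
SE = s_d/√n = 3.94/√26 = 0.7727
t = d̄/SE = 1.54/0.7727 = 1.9930
Critical value: t_{0.005,25} = ±2.787
p-value ≈ 0.0573
Decision: fail to reject H₀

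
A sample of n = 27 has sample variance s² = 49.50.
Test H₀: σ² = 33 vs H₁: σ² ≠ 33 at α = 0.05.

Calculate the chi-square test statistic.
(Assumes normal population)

Answer: χ² = 39.0000, fail to reject H₀

Derivation:
df = n - 1 = 26
χ² = (n-1)s²/σ₀² = 26×49.50/33 = 39.0000
Critical values: χ²_{0.975,26} = 13.844, χ²_{0.025,26} = 41.923
Rejection region: χ² < 13.844 or χ² > 41.923
Decision: fail to reject H₀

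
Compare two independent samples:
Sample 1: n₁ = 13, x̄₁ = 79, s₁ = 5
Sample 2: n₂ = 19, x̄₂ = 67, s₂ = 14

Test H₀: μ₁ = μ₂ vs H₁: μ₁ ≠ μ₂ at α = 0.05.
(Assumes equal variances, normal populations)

Answer: t = 2.9514, reject H₀

Derivation:
Pooled variance: s²_p = [12×5² + 18×14²]/(30) = 127.6000
s_p = 11.2960
SE = s_p×√(1/n₁ + 1/n₂) = 11.2960×√(1/13 + 1/19) = 4.0658
t = (x̄₁ - x̄₂)/SE = (79 - 67)/4.0658 = 2.9514
df = 30, t-critical = ±2.042
Decision: reject H₀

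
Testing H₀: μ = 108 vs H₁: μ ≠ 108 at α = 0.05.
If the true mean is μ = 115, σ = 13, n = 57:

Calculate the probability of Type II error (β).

Answer: β ≈ 0.0176

Derivation:
SE = σ/√n = 13/√57 = 1.7219
Critical values: μ₀ ± z_0.025×SE = 108 ± 1.960×1.7219
Acceptance region: (104.6251, 111.3749)
Under H₁ (μ = 115): z_high = (111.3749 - 115)/1.7219 = -2.1053, z_low = (104.6251 - 115)/1.7219 = -6.0253
β = P(not reject | H₁) = Φ(-2.1053) - Φ(-6.0253) ≈ 0.0176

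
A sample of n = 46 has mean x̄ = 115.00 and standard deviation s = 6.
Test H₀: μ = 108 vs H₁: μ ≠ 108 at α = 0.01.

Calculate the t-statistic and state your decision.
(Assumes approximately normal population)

Answer: t = 7.9123, reject H₀

Derivation:
df = n - 1 = 45
SE = s/√n = 6/√46 = 0.8847
t = (x̄ - μ₀)/SE = (115.00 - 108)/0.8847 = 7.9123
Critical value: t_{0.005,45} = ±2.690
p-value < 0.0001
Decision: reject H₀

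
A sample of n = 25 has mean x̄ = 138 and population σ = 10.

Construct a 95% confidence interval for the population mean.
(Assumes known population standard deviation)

Confidence level: 95%, α = 0.05
z_0.025 = 1.960
SE = σ/√n = 10/√25 = 2.0000
Margin of error = 1.960 × 2.0000 = 3.9200
CI: x̄ ± margin = 138 ± 3.9200
CI: (134.0800, 141.9200)

Answer: (134.0800, 141.9200)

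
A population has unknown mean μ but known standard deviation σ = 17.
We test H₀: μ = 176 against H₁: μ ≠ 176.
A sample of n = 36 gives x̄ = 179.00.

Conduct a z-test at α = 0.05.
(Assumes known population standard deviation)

Answer: z = 1.0588, fail to reject H₀

Derivation:
Standard error: SE = σ/√n = 17/√36 = 2.8333
z-statistic: z = (x̄ - μ₀)/SE = (179.00 - 176)/2.8333 = 1.0588
Critical value: ±1.960
p-value = 0.2897
Decision: fail to reject H₀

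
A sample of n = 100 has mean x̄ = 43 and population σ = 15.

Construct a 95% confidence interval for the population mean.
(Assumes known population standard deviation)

Answer: (40.0600, 45.9400)

Derivation:
Confidence level: 95%, α = 0.05
z_0.025 = 1.960
SE = σ/√n = 15/√100 = 1.5000
Margin of error = 1.960 × 1.5000 = 2.9400
CI: x̄ ± margin = 43 ± 2.9400
CI: (40.0600, 45.9400)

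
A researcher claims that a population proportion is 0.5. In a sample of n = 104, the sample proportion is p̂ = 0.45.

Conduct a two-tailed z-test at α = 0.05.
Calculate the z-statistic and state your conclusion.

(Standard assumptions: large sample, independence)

H₀: p = 0.5, H₁: p ≠ 0.5
Standard error: SE = √(p₀(1-p₀)/n) = √(0.5×0.5/104) = 0.049029
z-statistic: z = (p̂ - p₀)/SE = (0.45 - 0.5)/0.049029 = -1.0198
Critical value: z_0.025 = ±1.960
p-value = 0.3078
Decision: fail to reject H₀ at α = 0.05

Answer: z = -1.0198, fail to reject H₀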